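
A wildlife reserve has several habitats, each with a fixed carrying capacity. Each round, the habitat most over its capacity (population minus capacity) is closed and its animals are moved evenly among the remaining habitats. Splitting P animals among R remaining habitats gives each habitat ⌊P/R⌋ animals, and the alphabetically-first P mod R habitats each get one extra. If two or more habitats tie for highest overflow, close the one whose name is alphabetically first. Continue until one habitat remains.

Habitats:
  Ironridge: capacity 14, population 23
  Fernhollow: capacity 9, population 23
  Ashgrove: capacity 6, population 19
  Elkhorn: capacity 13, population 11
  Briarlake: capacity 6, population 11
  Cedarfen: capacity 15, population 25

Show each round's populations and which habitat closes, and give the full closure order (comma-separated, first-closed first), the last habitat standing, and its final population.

Round 1: Ashgrove=19 Briarlake=11 Cedarfen=25 Elkhorn=11 Fernhollow=23 Ironridge=23 → close Fernhollow (overflow 14)
  23÷5 = 4 each, +1 to first 3
Round 2: Ashgrove=24 Briarlake=16 Cedarfen=30 Elkhorn=15 Ironridge=27 → close Ashgrove (overflow 18)
  24÷4 = 6 each, +1 to first 0
Round 3: Briarlake=22 Cedarfen=36 Elkhorn=21 Ironridge=33 → close Cedarfen (overflow 21)
  36÷3 = 12 each, +1 to first 0
Round 4: Briarlake=34 Elkhorn=33 Ironridge=45 → close Ironridge (overflow 31)
  45÷2 = 22 each, +1 to first 1
Round 5: Briarlake=57 Elkhorn=55 → close Briarlake (overflow 51)
  57÷1 = 57 each, +1 to first 0

Closure order: Fernhollow, Ashgrove, Cedarfen, Ironridge, Briarlake
Last habitat: Elkhorn with 112 animals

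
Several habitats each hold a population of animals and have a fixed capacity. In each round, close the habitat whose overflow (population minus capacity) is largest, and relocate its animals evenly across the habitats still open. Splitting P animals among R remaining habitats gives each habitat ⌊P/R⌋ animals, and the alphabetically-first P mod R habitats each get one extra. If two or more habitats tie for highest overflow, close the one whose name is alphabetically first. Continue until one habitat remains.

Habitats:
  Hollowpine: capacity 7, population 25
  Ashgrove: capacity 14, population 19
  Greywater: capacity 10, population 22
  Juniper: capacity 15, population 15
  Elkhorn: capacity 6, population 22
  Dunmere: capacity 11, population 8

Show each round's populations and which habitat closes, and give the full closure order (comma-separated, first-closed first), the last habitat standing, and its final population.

Closure order: Hollowpine, Elkhorn, Greywater, Ashgrove, Juniper
Last habitat: Dunmere with 111 animals

Round 1: Ashgrove=19 Dunmere=8 Elkhorn=22 Greywater=22 Hollowpine=25 Juniper=15 → close Hollowpine (overflow 18)
  25÷5 = 5 each, +1 to first 0
Round 2: Ashgrove=24 Dunmere=13 Elkhorn=27 Greywater=27 Juniper=20 → close Elkhorn (overflow 21)
  27÷4 = 6 each, +1 to first 3
Round 3: Ashgrove=31 Dunmere=20 Greywater=34 Juniper=26 → close Greywater (overflow 24)
  34÷3 = 11 each, +1 to first 1
Round 4: Ashgrove=43 Dunmere=31 Juniper=37 → close Ashgrove (overflow 29)
  43÷2 = 21 each, +1 to first 1
Round 5: Dunmere=53 Juniper=58 → close Juniper (overflow 43)
  58÷1 = 58 each, +1 to first 0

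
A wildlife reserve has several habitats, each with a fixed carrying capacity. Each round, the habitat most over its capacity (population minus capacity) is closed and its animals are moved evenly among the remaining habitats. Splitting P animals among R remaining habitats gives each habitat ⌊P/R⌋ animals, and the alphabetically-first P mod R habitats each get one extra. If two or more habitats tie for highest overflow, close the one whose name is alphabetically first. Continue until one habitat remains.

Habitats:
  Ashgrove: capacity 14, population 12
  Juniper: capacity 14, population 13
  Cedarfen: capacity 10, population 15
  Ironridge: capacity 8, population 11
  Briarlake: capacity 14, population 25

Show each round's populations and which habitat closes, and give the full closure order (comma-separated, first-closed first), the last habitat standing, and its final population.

Round 1: Ashgrove=12 Briarlake=25 Cedarfen=15 Ironridge=11 Juniper=13 → close Briarlake (overflow 11)
  25÷4 = 6 each, +1 to first 1
Round 2: Ashgrove=19 Cedarfen=21 Ironridge=17 Juniper=19 → close Cedarfen (overflow 11)
  21÷3 = 7 each, +1 to first 0
Round 3: Ashgrove=26 Ironridge=24 Juniper=26 → close Ironridge (overflow 16)
  24÷2 = 12 each, +1 to first 0
Round 4: Ashgrove=38 Juniper=38 → close Ashgrove (overflow 24)
  38÷1 = 38 each, +1 to first 0

Closure order: Briarlake, Cedarfen, Ironridge, Ashgrove
Last habitat: Juniper with 76 animals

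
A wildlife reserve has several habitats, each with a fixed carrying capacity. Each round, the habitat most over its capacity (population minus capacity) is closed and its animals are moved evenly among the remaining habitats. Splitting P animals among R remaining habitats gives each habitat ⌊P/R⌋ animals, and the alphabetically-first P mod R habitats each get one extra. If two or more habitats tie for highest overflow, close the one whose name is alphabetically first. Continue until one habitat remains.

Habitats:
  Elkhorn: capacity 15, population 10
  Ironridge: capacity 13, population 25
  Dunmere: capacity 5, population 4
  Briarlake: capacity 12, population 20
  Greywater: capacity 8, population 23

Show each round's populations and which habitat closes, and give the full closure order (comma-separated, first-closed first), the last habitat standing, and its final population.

Round 1: Briarlake=20 Dunmere=4 Elkhorn=10 Greywater=23 Ironridge=25 → close Greywater (overflow 15)
  23÷4 = 5 each, +1 to first 3
Round 2: Briarlake=26 Dunmere=10 Elkhorn=16 Ironridge=30 → close Ironridge (overflow 17)
  30÷3 = 10 each, +1 to first 0
Round 3: Briarlake=36 Dunmere=20 Elkhorn=26 → close Briarlake (overflow 24)
  36÷2 = 18 each, +1 to first 0
Round 4: Dunmere=38 Elkhorn=44 → close Dunmere (overflow 33)
  38÷1 = 38 each, +1 to first 0

Closure order: Greywater, Ironridge, Briarlake, Dunmere
Last habitat: Elkhorn with 82 animals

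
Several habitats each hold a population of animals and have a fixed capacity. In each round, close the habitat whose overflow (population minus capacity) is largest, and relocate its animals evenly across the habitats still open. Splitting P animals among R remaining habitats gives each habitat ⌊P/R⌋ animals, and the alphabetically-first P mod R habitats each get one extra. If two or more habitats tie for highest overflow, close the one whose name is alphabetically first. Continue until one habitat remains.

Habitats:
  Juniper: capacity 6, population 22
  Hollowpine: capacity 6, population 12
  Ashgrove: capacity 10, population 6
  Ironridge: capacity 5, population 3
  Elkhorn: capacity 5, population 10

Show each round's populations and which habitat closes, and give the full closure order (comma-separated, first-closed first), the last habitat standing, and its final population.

Round 1: Ashgrove=6 Elkhorn=10 Hollowpine=12 Ironridge=3 Juniper=22 → close Juniper (overflow 16)
  22÷4 = 5 each, +1 to first 2
Round 2: Ashgrove=12 Elkhorn=16 Hollowpine=17 Ironridge=8 → close Elkhorn (overflow 11)
  16÷3 = 5 each, +1 to first 1
Round 3: Ashgrove=18 Hollowpine=22 Ironridge=13 → close Hollowpine (overflow 16)
  22÷2 = 11 each, +1 to first 0
Round 4: Ashgrove=29 Ironridge=24 → close Ashgrove (overflow 19)
  29÷1 = 29 each, +1 to first 0

Closure order: Juniper, Elkhorn, Hollowpine, Ashgrove
Last habitat: Ironridge with 53 animals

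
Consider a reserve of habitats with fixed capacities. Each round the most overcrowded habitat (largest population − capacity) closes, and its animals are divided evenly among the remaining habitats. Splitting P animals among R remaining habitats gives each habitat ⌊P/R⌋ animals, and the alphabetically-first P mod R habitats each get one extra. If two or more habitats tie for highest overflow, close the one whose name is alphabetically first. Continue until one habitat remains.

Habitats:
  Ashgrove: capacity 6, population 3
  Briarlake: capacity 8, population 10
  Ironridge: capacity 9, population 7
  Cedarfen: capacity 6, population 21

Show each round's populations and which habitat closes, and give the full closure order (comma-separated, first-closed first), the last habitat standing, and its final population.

Round 1: Ashgrove=3 Briarlake=10 Cedarfen=21 Ironridge=7 → close Cedarfen (overflow 15)
  21÷3 = 7 each, +1 to first 0
Round 2: Ashgrove=10 Briarlake=17 Ironridge=14 → close Briarlake (overflow 9)
  17÷2 = 8 each, +1 to first 1
Round 3: Ashgrove=19 Ironridge=22 → close Ashgrove (overflow 13)
  19÷1 = 19 each, +1 to first 0

Closure order: Cedarfen, Briarlake, Ashgrove
Last habitat: Ironridge with 41 animals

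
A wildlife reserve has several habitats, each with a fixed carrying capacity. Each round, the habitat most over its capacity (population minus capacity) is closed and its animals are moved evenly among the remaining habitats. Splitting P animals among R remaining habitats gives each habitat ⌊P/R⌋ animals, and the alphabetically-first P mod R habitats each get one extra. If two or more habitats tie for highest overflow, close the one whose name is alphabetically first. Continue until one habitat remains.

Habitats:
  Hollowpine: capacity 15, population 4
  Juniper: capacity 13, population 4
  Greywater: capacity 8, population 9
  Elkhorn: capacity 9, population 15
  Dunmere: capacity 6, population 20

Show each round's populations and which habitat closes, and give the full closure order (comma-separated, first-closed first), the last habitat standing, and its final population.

Round 1: Dunmere=20 Elkhorn=15 Greywater=9 Hollowpine=4 Juniper=4 → close Dunmere (overflow 14)
  20÷4 = 5 each, +1 to first 0
Round 2: Elkhorn=20 Greywater=14 Hollowpine=9 Juniper=9 → close Elkhorn (overflow 11)
  20÷3 = 6 each, +1 to first 2
Round 3: Greywater=21 Hollowpine=16 Juniper=15 → close Greywater (overflow 13)
  21÷2 = 10 each, +1 to first 1
Round 4: Hollowpine=27 Juniper=25 → close Hollowpine (overflow 12)
  27÷1 = 27 each, +1 to first 0

Closure order: Dunmere, Elkhorn, Greywater, Hollowpine
Last habitat: Juniper with 52 animals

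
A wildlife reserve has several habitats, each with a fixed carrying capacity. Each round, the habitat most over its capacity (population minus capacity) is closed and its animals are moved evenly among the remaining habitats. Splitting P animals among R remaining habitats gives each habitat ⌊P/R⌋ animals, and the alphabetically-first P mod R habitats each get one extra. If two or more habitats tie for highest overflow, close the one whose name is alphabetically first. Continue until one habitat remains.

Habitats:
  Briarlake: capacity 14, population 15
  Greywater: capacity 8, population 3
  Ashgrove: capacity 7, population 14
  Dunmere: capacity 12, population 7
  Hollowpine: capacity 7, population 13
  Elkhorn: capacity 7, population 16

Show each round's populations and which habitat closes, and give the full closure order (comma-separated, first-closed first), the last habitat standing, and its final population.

Closure order: Elkhorn, Ashgrove, Hollowpine, Briarlake, Dunmere
Last habitat: Greywater with 68 animals

Round 1: Ashgrove=14 Briarlake=15 Dunmere=7 Elkhorn=16 Greywater=3 Hollowpine=13 → close Elkhorn (overflow 9)
  16÷5 = 3 each, +1 to first 1
Round 2: Ashgrove=18 Briarlake=18 Dunmere=10 Greywater=6 Hollowpine=16 → close Ashgrove (overflow 11)
  18÷4 = 4 each, +1 to first 2
Round 3: Briarlake=23 Dunmere=15 Greywater=10 Hollowpine=20 → close Hollowpine (overflow 13)
  20÷3 = 6 each, +1 to first 2
Round 4: Briarlake=30 Dunmere=22 Greywater=16 → close Briarlake (overflow 16)
  30÷2 = 15 each, +1 to first 0
Round 5: Dunmere=37 Greywater=31 → close Dunmere (overflow 25)
  37÷1 = 37 each, +1 to first 0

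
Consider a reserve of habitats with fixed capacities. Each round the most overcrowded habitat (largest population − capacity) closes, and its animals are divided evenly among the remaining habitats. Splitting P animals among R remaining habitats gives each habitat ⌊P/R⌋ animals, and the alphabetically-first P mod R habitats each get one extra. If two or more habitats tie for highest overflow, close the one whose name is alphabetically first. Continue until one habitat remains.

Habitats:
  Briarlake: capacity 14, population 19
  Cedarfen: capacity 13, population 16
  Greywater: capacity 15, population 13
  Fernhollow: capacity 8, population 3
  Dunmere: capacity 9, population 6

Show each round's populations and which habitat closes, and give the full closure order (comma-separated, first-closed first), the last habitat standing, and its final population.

Round 1: Briarlake=19 Cedarfen=16 Dunmere=6 Fernhollow=3 Greywater=13 → close Briarlake (overflow 5)
  19÷4 = 4 each, +1 to first 3
Round 2: Cedarfen=21 Dunmere=11 Fernhollow=8 Greywater=17 → close Cedarfen (overflow 8)
  21÷3 = 7 each, +1 to first 0
Round 3: Dunmere=18 Fernhollow=15 Greywater=24 → close Dunmere (overflow 9)
  18÷2 = 9 each, +1 to first 0
Round 4: Fernhollow=24 Greywater=33 → close Greywater (overflow 18)
  33÷1 = 33 each, +1 to first 0

Closure order: Briarlake, Cedarfen, Dunmere, Greywater
Last habitat: Fernhollow with 57 animals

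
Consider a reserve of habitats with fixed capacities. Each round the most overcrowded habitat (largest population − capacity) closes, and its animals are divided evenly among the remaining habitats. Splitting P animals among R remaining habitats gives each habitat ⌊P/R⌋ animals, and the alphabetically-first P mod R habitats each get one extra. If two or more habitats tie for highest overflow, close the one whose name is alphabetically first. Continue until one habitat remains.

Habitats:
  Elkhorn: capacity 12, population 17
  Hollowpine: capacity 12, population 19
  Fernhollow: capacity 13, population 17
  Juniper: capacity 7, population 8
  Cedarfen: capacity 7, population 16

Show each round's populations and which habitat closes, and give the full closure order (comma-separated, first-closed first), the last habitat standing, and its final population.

Closure order: Cedarfen, Hollowpine, Elkhorn, Fernhollow
Last habitat: Juniper with 77 animals

Round 1: Cedarfen=16 Elkhorn=17 Fernhollow=17 Hollowpine=19 Juniper=8 → close Cedarfen (overflow 9)
  16÷4 = 4 each, +1 to first 0
Round 2: Elkhorn=21 Fernhollow=21 Hollowpine=23 Juniper=12 → close Hollowpine (overflow 11)
  23÷3 = 7 each, +1 to first 2
Round 3: Elkhorn=29 Fernhollow=29 Juniper=19 → close Elkhorn (overflow 17)
  29÷2 = 14 each, +1 to first 1
Round 4: Fernhollow=44 Juniper=33 → close Fernhollow (overflow 31)
  44÷1 = 44 each, +1 to first 0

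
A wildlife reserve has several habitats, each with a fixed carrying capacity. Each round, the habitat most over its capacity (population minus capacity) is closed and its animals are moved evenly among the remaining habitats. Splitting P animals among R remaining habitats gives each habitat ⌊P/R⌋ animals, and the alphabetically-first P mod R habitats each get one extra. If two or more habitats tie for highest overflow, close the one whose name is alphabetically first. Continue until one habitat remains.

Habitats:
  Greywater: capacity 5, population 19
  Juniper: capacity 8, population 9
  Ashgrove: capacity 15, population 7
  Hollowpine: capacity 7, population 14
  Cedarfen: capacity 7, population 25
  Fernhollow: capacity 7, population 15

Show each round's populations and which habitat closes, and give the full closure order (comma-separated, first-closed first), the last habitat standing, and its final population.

Round 1: Ashgrove=7 Cedarfen=25 Fernhollow=15 Greywater=19 Hollowpine=14 Juniper=9 → close Cedarfen (overflow 18)
  25÷5 = 5 each, +1 to first 0
Round 2: Ashgrove=12 Fernhollow=20 Greywater=24 Hollowpine=19 Juniper=14 → close Greywater (overflow 19)
  24÷4 = 6 each, +1 to first 0
Round 3: Ashgrove=18 Fernhollow=26 Hollowpine=25 Juniper=20 → close Fernhollow (overflow 19)
  26÷3 = 8 each, +1 to first 2
Round 4: Ashgrove=27 Hollowpine=34 Juniper=28 → close Hollowpine (overflow 27)
  34÷2 = 17 each, +1 to first 0
Round 5: Ashgrove=44 Juniper=45 → close Juniper (overflow 37)
  45÷1 = 45 each, +1 to first 0

Closure order: Cedarfen, Greywater, Fernhollow, Hollowpine, Juniper
Last habitat: Ashgrove with 89 animals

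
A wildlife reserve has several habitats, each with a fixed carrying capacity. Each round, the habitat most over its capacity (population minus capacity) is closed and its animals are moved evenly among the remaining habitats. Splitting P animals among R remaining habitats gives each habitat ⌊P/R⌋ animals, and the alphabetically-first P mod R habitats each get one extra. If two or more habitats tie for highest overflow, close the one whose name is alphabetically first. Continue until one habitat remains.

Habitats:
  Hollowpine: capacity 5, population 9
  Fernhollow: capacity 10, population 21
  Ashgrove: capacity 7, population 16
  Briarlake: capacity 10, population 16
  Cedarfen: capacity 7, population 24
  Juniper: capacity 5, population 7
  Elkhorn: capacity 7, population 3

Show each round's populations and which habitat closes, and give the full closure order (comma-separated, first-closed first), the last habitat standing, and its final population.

Closure order: Cedarfen, Fernhollow, Ashgrove, Briarlake, Hollowpine, Juniper
Last habitat: Elkhorn with 96 animals

Round 1: Ashgrove=16 Briarlake=16 Cedarfen=24 Elkhorn=3 Fernhollow=21 Hollowpine=9 Juniper=7 → close Cedarfen (overflow 17)
  24÷6 = 4 each, +1 to first 0
Round 2: Ashgrove=20 Briarlake=20 Elkhorn=7 Fernhollow=25 Hollowpine=13 Juniper=11 → close Fernhollow (overflow 15)
  25÷5 = 5 each, +1 to first 0
Round 3: Ashgrove=25 Briarlake=25 Elkhorn=12 Hollowpine=18 Juniper=16 → close Ashgrove (overflow 18)
  25÷4 = 6 each, +1 to first 1
Round 4: Briarlake=32 Elkhorn=18 Hollowpine=24 Juniper=22 → close Briarlake (overflow 22)
  32÷3 = 10 each, +1 to first 2
Round 5: Elkhorn=29 Hollowpine=35 Juniper=32 → close Hollowpine (overflow 30)
  35÷2 = 17 each, +1 to first 1
Round 6: Elkhorn=47 Juniper=49 → close Juniper (overflow 44)
  49÷1 = 49 each, +1 to first 0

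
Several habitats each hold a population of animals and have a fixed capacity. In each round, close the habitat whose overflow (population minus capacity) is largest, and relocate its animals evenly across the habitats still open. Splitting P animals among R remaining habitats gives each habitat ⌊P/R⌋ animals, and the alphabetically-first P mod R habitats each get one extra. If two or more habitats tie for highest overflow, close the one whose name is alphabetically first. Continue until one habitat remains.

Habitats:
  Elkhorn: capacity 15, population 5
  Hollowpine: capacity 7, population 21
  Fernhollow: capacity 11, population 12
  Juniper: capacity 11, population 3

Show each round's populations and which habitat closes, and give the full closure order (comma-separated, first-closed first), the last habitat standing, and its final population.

Closure order: Hollowpine, Fernhollow, Juniper
Last habitat: Elkhorn with 41 animals

Round 1: Elkhorn=5 Fernhollow=12 Hollowpine=21 Juniper=3 → close Hollowpine (overflow 14)
  21÷3 = 7 each, +1 to first 0
Round 2: Elkhorn=12 Fernhollow=19 Juniper=10 → close Fernhollow (overflow 8)
  19÷2 = 9 each, +1 to first 1
Round 3: Elkhorn=22 Juniper=19 → close Juniper (overflow 8)
  19÷1 = 19 each, +1 to first 0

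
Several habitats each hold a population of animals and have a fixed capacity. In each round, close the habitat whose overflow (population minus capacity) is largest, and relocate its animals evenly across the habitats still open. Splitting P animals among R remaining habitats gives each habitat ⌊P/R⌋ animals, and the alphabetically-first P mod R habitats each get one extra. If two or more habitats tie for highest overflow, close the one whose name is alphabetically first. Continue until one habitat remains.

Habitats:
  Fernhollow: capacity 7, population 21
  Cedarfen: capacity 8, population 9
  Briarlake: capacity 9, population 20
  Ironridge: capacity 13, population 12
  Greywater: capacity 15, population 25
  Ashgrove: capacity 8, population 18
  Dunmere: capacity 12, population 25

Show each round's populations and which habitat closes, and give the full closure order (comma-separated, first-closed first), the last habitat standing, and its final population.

Closure order: Fernhollow, Dunmere, Briarlake, Ashgrove, Greywater, Cedarfen
Last habitat: Ironridge with 130 animals

Round 1: Ashgrove=18 Briarlake=20 Cedarfen=9 Dunmere=25 Fernhollow=21 Greywater=25 Ironridge=12 → close Fernhollow (overflow 14)
  21÷6 = 3 each, +1 to first 3
Round 2: Ashgrove=22 Briarlake=24 Cedarfen=13 Dunmere=28 Greywater=28 Ironridge=15 → close Dunmere (overflow 16)
  28÷5 = 5 each, +1 to first 3
Round 3: Ashgrove=28 Briarlake=30 Cedarfen=19 Greywater=33 Ironridge=20 → close Briarlake (overflow 21)
  30÷4 = 7 each, +1 to first 2
Round 4: Ashgrove=36 Cedarfen=27 Greywater=40 Ironridge=27 → close Ashgrove (overflow 28)
  36÷3 = 12 each, +1 to first 0
Round 5: Cedarfen=39 Greywater=52 Ironridge=39 → close Greywater (overflow 37)
  52÷2 = 26 each, +1 to first 0
Round 6: Cedarfen=65 Ironridge=65 → close Cedarfen (overflow 57)
  65÷1 = 65 each, +1 to first 0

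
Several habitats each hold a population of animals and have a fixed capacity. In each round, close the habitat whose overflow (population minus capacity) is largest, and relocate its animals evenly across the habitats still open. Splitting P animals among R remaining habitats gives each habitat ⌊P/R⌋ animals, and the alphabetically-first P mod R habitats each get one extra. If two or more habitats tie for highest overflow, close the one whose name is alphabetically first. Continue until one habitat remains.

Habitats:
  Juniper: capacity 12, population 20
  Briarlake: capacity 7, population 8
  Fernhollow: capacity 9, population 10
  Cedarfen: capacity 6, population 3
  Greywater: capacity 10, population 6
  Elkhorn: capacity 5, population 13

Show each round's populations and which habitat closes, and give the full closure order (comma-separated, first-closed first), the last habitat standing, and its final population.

Closure order: Elkhorn, Juniper, Briarlake, Fernhollow, Cedarfen
Last habitat: Greywater with 60 animals

Round 1: Briarlake=8 Cedarfen=3 Elkhorn=13 Fernhollow=10 Greywater=6 Juniper=20 → close Elkhorn (overflow 8)
  13÷5 = 2 each, +1 to first 3
Round 2: Briarlake=11 Cedarfen=6 Fernhollow=13 Greywater=8 Juniper=22 → close Juniper (overflow 10)
  22÷4 = 5 each, +1 to first 2
Round 3: Briarlake=17 Cedarfen=12 Fernhollow=18 Greywater=13 → close Briarlake (overflow 10)
  17÷3 = 5 each, +1 to first 2
Round 4: Cedarfen=18 Fernhollow=24 Greywater=18 → close Fernhollow (overflow 15)
  24÷2 = 12 each, +1 to first 0
Round 5: Cedarfen=30 Greywater=30 → close Cedarfen (overflow 24)
  30÷1 = 30 each, +1 to first 0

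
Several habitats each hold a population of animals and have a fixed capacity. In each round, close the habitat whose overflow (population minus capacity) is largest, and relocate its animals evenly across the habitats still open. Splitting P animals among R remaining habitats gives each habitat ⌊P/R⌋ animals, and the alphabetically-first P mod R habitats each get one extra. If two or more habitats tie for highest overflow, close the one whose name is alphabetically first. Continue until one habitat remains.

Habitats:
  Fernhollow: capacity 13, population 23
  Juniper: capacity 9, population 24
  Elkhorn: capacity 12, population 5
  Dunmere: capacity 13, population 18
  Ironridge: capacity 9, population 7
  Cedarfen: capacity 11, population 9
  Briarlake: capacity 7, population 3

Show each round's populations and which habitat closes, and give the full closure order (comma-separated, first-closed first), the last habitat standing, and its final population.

Round 1: Briarlake=3 Cedarfen=9 Dunmere=18 Elkhorn=5 Fernhollow=23 Ironridge=7 Juniper=24 → close Juniper (overflow 15)
  24÷6 = 4 each, +1 to first 0
Round 2: Briarlake=7 Cedarfen=13 Dunmere=22 Elkhorn=9 Fernhollow=27 Ironridge=11 → close Fernhollow (overflow 14)
  27÷5 = 5 each, +1 to first 2
Round 3: Briarlake=13 Cedarfen=19 Dunmere=27 Elkhorn=14 Ironridge=16 → close Dunmere (overflow 14)
  27÷4 = 6 each, +1 to first 3
Round 4: Briarlake=20 Cedarfen=26 Elkhorn=21 Ironridge=22 → close Cedarfen (overflow 15)
  26÷3 = 8 each, +1 to first 2
Round 5: Briarlake=29 Elkhorn=30 Ironridge=30 → close Briarlake (overflow 22)
  29÷2 = 14 each, +1 to first 1
Round 6: Elkhorn=45 Ironridge=44 → close Ironridge (overflow 35)
  44÷1 = 44 each, +1 to first 0

Closure order: Juniper, Fernhollow, Dunmere, Cedarfen, Briarlake, Ironridge
Last habitat: Elkhorn with 89 animals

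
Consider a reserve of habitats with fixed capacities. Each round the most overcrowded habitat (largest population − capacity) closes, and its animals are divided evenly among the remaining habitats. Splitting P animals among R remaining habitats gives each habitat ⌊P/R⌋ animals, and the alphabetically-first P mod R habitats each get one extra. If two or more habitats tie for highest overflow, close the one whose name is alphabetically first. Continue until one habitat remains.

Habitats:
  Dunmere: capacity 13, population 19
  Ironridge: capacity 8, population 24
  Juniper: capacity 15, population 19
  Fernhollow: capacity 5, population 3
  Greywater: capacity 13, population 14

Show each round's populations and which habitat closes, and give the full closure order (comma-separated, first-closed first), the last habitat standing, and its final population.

Round 1: Dunmere=19 Fernhollow=3 Greywater=14 Ironridge=24 Juniper=19 → close Ironridge (overflow 16)
  24÷4 = 6 each, +1 to first 0
Round 2: Dunmere=25 Fernhollow=9 Greywater=20 Juniper=25 → close Dunmere (overflow 12)
  25÷3 = 8 each, +1 to first 1
Round 3: Fernhollow=18 Greywater=28 Juniper=33 → close Juniper (overflow 18)
  33÷2 = 16 each, +1 to first 1
Round 4: Fernhollow=35 Greywater=44 → close Greywater (overflow 31)
  44÷1 = 44 each, +1 to first 0

Closure order: Ironridge, Dunmere, Juniper, Greywater
Last habitat: Fernhollow with 79 animals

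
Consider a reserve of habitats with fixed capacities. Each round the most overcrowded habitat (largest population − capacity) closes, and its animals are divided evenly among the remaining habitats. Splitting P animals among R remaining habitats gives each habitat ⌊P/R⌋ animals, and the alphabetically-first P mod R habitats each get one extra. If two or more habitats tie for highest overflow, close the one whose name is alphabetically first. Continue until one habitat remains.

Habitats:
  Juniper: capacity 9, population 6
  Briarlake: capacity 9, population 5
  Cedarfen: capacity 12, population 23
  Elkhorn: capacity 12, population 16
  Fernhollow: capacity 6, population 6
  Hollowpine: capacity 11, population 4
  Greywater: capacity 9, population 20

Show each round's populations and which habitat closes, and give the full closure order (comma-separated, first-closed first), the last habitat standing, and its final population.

Closure order: Cedarfen, Greywater, Elkhorn, Fernhollow, Briarlake, Juniper
Last habitat: Hollowpine with 80 animals

Round 1: Briarlake=5 Cedarfen=23 Elkhorn=16 Fernhollow=6 Greywater=20 Hollowpine=4 Juniper=6 → close Cedarfen (overflow 11)
  23÷6 = 3 each, +1 to first 5
Round 2: Briarlake=9 Elkhorn=20 Fernhollow=10 Greywater=24 Hollowpine=8 Juniper=9 → close Greywater (overflow 15)
  24÷5 = 4 each, +1 to first 4
Round 3: Briarlake=14 Elkhorn=25 Fernhollow=15 Hollowpine=13 Juniper=13 → close Elkhorn (overflow 13)
  25÷4 = 6 each, +1 to first 1
Round 4: Briarlake=21 Fernhollow=21 Hollowpine=19 Juniper=19 → close Fernhollow (overflow 15)
  21÷3 = 7 each, +1 to first 0
Round 5: Briarlake=28 Hollowpine=26 Juniper=26 → close Briarlake (overflow 19)
  28÷2 = 14 each, +1 to first 0
Round 6: Hollowpine=40 Juniper=40 → close Juniper (overflow 31)
  40÷1 = 40 each, +1 to first 0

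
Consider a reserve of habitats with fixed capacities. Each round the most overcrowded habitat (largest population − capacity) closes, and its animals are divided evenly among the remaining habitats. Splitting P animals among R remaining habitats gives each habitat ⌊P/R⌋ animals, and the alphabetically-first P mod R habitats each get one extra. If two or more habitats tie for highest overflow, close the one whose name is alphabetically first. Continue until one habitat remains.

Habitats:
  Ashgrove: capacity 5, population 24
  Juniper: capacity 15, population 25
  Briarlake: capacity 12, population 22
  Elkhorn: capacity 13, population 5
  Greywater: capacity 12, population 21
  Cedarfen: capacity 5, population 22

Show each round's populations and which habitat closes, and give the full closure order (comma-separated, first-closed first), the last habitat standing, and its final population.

Closure order: Ashgrove, Cedarfen, Briarlake, Greywater, Juniper
Last habitat: Elkhorn with 119 animals

Round 1: Ashgrove=24 Briarlake=22 Cedarfen=22 Elkhorn=5 Greywater=21 Juniper=25 → close Ashgrove (overflow 19)
  24÷5 = 4 each, +1 to first 4
Round 2: Briarlake=27 Cedarfen=27 Elkhorn=10 Greywater=26 Juniper=29 → close Cedarfen (overflow 22)
  27÷4 = 6 each, +1 to first 3
Round 3: Briarlake=34 Elkhorn=17 Greywater=33 Juniper=35 → close Briarlake (overflow 22)
  34÷3 = 11 each, +1 to first 1
Round 4: Elkhorn=29 Greywater=44 Juniper=46 → close Greywater (overflow 32)
  44÷2 = 22 each, +1 to first 0
Round 5: Elkhorn=51 Juniper=68 → close Juniper (overflow 53)
  68÷1 = 68 each, +1 to first 0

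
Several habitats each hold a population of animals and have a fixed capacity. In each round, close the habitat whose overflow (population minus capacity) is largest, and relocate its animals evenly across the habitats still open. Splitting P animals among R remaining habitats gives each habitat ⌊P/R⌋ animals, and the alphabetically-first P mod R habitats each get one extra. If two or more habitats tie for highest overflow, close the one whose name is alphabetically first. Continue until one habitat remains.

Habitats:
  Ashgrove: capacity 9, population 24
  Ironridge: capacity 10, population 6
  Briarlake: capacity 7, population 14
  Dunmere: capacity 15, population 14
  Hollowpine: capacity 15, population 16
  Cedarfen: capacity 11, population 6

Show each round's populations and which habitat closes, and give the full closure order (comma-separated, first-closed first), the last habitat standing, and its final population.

Round 1: Ashgrove=24 Briarlake=14 Cedarfen=6 Dunmere=14 Hollowpine=16 Ironridge=6 → close Ashgrove (overflow 15)
  24÷5 = 4 each, +1 to first 4
Round 2: Briarlake=19 Cedarfen=11 Dunmere=19 Hollowpine=21 Ironridge=10 → close Briarlake (overflow 12)
  19÷4 = 4 each, +1 to first 3
Round 3: Cedarfen=16 Dunmere=24 Hollowpine=26 Ironridge=14 → close Hollowpine (overflow 11)
  26÷3 = 8 each, +1 to first 2
Round 4: Cedarfen=25 Dunmere=33 Ironridge=22 → close Dunmere (overflow 18)
  33÷2 = 16 each, +1 to first 1
Round 5: Cedarfen=42 Ironridge=38 → close Cedarfen (overflow 31)
  42÷1 = 42 each, +1 to first 0

Closure order: Ashgrove, Briarlake, Hollowpine, Dunmere, Cedarfen
Last habitat: Ironridge with 80 animals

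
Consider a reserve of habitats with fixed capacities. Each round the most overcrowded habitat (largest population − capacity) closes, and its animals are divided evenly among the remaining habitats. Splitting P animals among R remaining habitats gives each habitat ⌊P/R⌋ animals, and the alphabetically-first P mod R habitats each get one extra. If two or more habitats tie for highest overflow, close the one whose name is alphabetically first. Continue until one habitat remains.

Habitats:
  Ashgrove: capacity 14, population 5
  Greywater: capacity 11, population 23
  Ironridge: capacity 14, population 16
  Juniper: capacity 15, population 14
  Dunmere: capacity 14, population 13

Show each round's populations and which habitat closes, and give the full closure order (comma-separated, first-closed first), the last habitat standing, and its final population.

Round 1: Ashgrove=5 Dunmere=13 Greywater=23 Ironridge=16 Juniper=14 → close Greywater (overflow 12)
  23÷4 = 5 each, +1 to first 3
Round 2: Ashgrove=11 Dunmere=19 Ironridge=22 Juniper=19 → close Ironridge (overflow 8)
  22÷3 = 7 each, +1 to first 1
Round 3: Ashgrove=19 Dunmere=26 Juniper=26 → close Dunmere (overflow 12)
  26÷2 = 13 each, +1 to first 0
Round 4: Ashgrove=32 Juniper=39 → close Juniper (overflow 24)
  39÷1 = 39 each, +1 to first 0

Closure order: Greywater, Ironridge, Dunmere, Juniper
Last habitat: Ashgrove with 71 animals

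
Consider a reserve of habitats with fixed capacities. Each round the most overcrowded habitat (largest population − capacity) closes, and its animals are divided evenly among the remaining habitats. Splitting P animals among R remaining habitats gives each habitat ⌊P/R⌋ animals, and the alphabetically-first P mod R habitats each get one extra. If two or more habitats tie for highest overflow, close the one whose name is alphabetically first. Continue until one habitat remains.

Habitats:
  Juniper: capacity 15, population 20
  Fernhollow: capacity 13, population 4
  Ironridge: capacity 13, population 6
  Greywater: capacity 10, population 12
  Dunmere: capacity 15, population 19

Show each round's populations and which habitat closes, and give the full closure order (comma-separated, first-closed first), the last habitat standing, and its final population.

Round 1: Dunmere=19 Fernhollow=4 Greywater=12 Ironridge=6 Juniper=20 → close Juniper (overflow 5)
  20÷4 = 5 each, +1 to first 0
Round 2: Dunmere=24 Fernhollow=9 Greywater=17 Ironridge=11 → close Dunmere (overflow 9)
  24÷3 = 8 each, +1 to first 0
Round 3: Fernhollow=17 Greywater=25 Ironridge=19 → close Greywater (overflow 15)
  25÷2 = 12 each, +1 to first 1
Round 4: Fernhollow=30 Ironridge=31 → close Ironridge (overflow 18)
  31÷1 = 31 each, +1 to first 0

Closure order: Juniper, Dunmere, Greywater, Ironridge
Last habitat: Fernhollow with 61 animals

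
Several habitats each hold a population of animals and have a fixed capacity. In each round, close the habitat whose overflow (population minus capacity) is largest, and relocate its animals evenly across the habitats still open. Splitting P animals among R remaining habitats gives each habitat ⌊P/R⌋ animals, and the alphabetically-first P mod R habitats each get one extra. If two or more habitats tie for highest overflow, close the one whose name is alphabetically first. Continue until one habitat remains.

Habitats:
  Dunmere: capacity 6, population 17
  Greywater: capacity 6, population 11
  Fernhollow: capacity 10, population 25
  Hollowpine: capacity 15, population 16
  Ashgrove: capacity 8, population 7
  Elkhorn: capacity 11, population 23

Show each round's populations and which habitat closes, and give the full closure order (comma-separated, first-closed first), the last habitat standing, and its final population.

Round 1: Ashgrove=7 Dunmere=17 Elkhorn=23 Fernhollow=25 Greywater=11 Hollowpine=16 → close Fernhollow (overflow 15)
  25÷5 = 5 each, +1 to first 0
Round 2: Ashgrove=12 Dunmere=22 Elkhorn=28 Greywater=16 Hollowpine=21 → close Elkhorn (overflow 17)
  28÷4 = 7 each, +1 to first 0
Round 3: Ashgrove=19 Dunmere=29 Greywater=23 Hollowpine=28 → close Dunmere (overflow 23)
  29÷3 = 9 each, +1 to first 2
Round 4: Ashgrove=29 Greywater=33 Hollowpine=37 → close Greywater (overflow 27)
  33÷2 = 16 each, +1 to first 1
Round 5: Ashgrove=46 Hollowpine=53 → close Ashgrove (overflow 38)
  46÷1 = 46 each, +1 to first 0

Closure order: Fernhollow, Elkhorn, Dunmere, Greywater, Ashgrove
Last habitat: Hollowpine with 99 animals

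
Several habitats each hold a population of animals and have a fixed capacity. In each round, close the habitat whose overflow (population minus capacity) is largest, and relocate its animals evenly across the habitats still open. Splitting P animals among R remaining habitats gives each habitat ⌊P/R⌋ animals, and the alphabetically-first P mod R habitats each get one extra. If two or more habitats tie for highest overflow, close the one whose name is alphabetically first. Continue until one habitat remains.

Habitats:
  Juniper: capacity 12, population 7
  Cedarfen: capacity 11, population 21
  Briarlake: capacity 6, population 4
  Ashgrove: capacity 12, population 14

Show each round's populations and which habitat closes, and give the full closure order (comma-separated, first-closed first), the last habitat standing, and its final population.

Closure order: Cedarfen, Ashgrove, Briarlake
Last habitat: Juniper with 46 animals

Round 1: Ashgrove=14 Briarlake=4 Cedarfen=21 Juniper=7 → close Cedarfen (overflow 10)
  21÷3 = 7 each, +1 to first 0
Round 2: Ashgrove=21 Briarlake=11 Juniper=14 → close Ashgrove (overflow 9)
  21÷2 = 10 each, +1 to first 1
Round 3: Briarlake=22 Juniper=24 → close Briarlake (overflow 16)
  22÷1 = 22 each, +1 to first 0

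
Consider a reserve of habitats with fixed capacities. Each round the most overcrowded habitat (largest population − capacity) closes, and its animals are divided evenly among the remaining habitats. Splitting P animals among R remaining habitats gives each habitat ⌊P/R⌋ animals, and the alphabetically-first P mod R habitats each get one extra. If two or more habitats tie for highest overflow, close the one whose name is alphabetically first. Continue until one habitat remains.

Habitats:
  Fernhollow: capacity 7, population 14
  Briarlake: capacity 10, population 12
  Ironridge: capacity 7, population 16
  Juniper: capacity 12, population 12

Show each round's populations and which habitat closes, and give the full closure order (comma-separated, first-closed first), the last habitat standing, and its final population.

Closure order: Ironridge, Fernhollow, Briarlake
Last habitat: Juniper with 54 animals

Round 1: Briarlake=12 Fernhollow=14 Ironridge=16 Juniper=12 → close Ironridge (overflow 9)
  16÷3 = 5 each, +1 to first 1
Round 2: Briarlake=18 Fernhollow=19 Juniper=17 → close Fernhollow (overflow 12)
  19÷2 = 9 each, +1 to first 1
Round 3: Briarlake=28 Juniper=26 → close Briarlake (overflow 18)
  28÷1 = 28 each, +1 to first 0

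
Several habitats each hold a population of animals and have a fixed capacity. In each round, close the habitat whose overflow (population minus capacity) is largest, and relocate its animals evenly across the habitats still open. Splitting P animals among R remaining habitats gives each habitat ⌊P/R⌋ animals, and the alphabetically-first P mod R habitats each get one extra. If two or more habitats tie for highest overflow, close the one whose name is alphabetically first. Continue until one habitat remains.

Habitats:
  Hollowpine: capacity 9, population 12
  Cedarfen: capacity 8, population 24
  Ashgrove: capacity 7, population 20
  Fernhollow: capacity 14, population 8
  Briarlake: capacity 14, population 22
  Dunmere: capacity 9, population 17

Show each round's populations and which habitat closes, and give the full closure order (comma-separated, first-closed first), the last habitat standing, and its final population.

Closure order: Cedarfen, Ashgrove, Briarlake, Dunmere, Hollowpine
Last habitat: Fernhollow with 103 animals

Round 1: Ashgrove=20 Briarlake=22 Cedarfen=24 Dunmere=17 Fernhollow=8 Hollowpine=12 → close Cedarfen (overflow 16)
  24÷5 = 4 each, +1 to first 4
Round 2: Ashgrove=25 Briarlake=27 Dunmere=22 Fernhollow=13 Hollowpine=16 → close Ashgrove (overflow 18)
  25÷4 = 6 each, +1 to first 1
Round 3: Briarlake=34 Dunmere=28 Fernhollow=19 Hollowpine=22 → close Briarlake (overflow 20)
  34÷3 = 11 each, +1 to first 1
Round 4: Dunmere=40 Fernhollow=30 Hollowpine=33 → close Dunmere (overflow 31)
  40÷2 = 20 each, +1 to first 0
Round 5: Fernhollow=50 Hollowpine=53 → close Hollowpine (overflow 44)
  53÷1 = 53 each, +1 to first 0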